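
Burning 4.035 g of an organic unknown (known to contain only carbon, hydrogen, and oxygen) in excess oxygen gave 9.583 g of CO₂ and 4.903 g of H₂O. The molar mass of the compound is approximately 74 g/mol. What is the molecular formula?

C4H10O

mol C = 9.583 g CO₂ ÷ 44.009 g/mol = 0.21775 mol
mol H = 2 × 4.903 g H₂O ÷ 18.015 g/mol = 0.54432 mol
mass O = 4.035 − (2.6154 + 0.54868) = 0.87091 g → mol O = 0.87091 ÷ 15.999 = 0.054436 mol
Divide by the smallest (0.054436 mol): C 4.000, H 9.999, O 1.000
Empirical formula: C4H10O
Empirical-formula mass = 74.12 g/mol; 74 ÷ 74.12 ≈ 1, so the molecular formula is C4H10O.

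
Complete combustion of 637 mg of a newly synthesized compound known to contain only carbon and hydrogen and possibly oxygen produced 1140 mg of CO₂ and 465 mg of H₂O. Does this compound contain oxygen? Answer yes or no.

yes

mol C = 1.14 g CO₂ ÷ 44.009 g/mol = 0.02590 mol
mol H = 2 × 0.465 g H₂O ÷ 18.015 g/mol = 0.05162 mol
C and H account for only 0.3632 g of the 0.637 g sample; the remaining 0.2738 g must be oxygen.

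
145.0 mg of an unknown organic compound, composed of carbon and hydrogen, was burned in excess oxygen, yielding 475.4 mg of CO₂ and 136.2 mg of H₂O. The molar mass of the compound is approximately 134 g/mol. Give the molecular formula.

mol C = 0.4754 g CO₂ ÷ 44.009 g/mol = 0.010802 mol
mol H = 2 × 0.1362 g H₂O ÷ 18.015 g/mol = 0.015121 mol
Divide by the smallest (0.010802 mol): C 1.000, H 1.400
Multiplying each by 5 gives whole numbers: C 5.00, H 7.00
Empirical formula: C5H7
Empirical-formula mass = 67.11 g/mol; 134 ÷ 67.11 ≈ 2, so the molecular formula is C10H14.

C10H14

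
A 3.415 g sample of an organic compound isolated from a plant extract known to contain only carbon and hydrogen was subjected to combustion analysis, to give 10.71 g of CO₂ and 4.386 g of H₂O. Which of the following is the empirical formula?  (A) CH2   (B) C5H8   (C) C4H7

(A) CH2

mol C = 10.71 g CO₂ ÷ 44.009 g/mol = 0.24336 mol
mol H = 2 × 4.386 g H₂O ÷ 18.015 g/mol = 0.48693 mol
Divide by the smallest (0.24336 mol): C 1.000, H 2.001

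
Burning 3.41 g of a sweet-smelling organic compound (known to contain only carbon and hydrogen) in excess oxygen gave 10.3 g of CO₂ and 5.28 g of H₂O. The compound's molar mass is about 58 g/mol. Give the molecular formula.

C4H10

mol C = 10.3 g CO₂ ÷ 44.009 g/mol = 0.2340 mol
mol H = 2 × 5.28 g H₂O ÷ 18.015 g/mol = 0.5862 mol
Divide by the smallest (0.2340 mol): C 1.000, H 2.505
Multiplying each by 2 gives whole numbers: C 2.00, H 5.01
Empirical formula: C2H5
Empirical-formula mass = 29.06 g/mol; 58 ÷ 29.06 ≈ 2, so the molecular formula is C4H10.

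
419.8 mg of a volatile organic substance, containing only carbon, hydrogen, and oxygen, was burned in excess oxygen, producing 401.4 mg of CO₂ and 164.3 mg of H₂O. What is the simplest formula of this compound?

CH2O2

mol C = 0.4014 g CO₂ ÷ 44.009 g/mol = 0.0091209 mol
mol H = 2 × 0.1643 g H₂O ÷ 18.015 g/mol = 0.018240 mol
mass O = 0.4198 − (0.10955 + 0.018386) = 0.29186 g → mol O = 0.29186 ÷ 15.999 = 0.018243 mol
Divide by the smallest (0.0091209 mol): C 1.000, H 2.000, O 2.000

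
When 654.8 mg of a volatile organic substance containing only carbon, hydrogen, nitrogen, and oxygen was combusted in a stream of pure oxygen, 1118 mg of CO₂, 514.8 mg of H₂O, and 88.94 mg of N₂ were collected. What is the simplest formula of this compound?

C4H9NO2

mol C = 1.118 g CO₂ ÷ 44.009 g/mol = 0.025404 mol
mol H = 2 × 0.5148 g H₂O ÷ 18.015 g/mol = 0.057152 mol
mol N = 2 × 0.08894 g N₂ ÷ 28.014 g/mol = 0.0063497 mol
mass O = 0.6548 − (0.30513 + 0.057610 + 0.088940) = 0.20312 g → mol O = 0.20312 ÷ 15.999 = 0.012696 mol
Divide by the smallest (0.0063497 mol): C 4.001, H 9.001, N 1.000, O 1.999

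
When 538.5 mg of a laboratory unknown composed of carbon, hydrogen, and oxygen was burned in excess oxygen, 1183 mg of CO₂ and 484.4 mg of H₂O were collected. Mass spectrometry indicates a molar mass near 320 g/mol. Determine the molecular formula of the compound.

mol C = 1.183 g CO₂ ÷ 44.009 g/mol = 0.026881 mol
mol H = 2 × 0.4844 g H₂O ÷ 18.015 g/mol = 0.053777 mol
mass O = 0.5385 − (0.32287 + 0.054208) = 0.16143 g → mol O = 0.16143 ÷ 15.999 = 0.010090 mol
Divide by the smallest (0.010090 mol): C 2.664, H 5.330, O 1.000
Multiplying each by 3 gives whole numbers: C 7.99, H 15.99, O 3.00
Empirical formula: C8H16O3
Empirical-formula mass = 160.21 g/mol; 320 ÷ 160.21 ≈ 2, so the molecular formula is C16H32O6.

C16H32O6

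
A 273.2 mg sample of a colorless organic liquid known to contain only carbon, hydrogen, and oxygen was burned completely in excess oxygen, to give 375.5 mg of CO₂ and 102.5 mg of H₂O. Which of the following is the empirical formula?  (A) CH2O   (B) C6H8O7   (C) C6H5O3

(B) C6H8O7

mol C = 0.3755 g CO₂ ÷ 44.009 g/mol = 0.0085323 mol
mol H = 2 × 0.1025 g H₂O ÷ 18.015 g/mol = 0.011379 mol
mass O = 0.2732 − (0.10248 + 0.011470) = 0.15925 g → mol O = 0.15925 ÷ 15.999 = 0.0099536 mol
Divide by the smallest (0.0085323 mol): C 1.000, H 1.334, O 1.167
Multiplying each by 6 gives whole numbers: C 6.00, H 8.00, O 7.00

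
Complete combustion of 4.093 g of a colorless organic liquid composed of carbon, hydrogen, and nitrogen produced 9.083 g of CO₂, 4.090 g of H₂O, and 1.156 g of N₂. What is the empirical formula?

mol C = 9.083 g CO₂ ÷ 44.009 g/mol = 0.20639 mol
mol H = 2 × 4.090 g H₂O ÷ 18.015 g/mol = 0.45407 mol
mol N = 2 × 1.156 g N₂ ÷ 28.014 g/mol = 0.082530 mol
Divide by the smallest (0.082530 mol): C 2.501, H 5.502, N 1.000
Multiplying each by 2 gives whole numbers: C 5.00, H 11.00, N 2.00

C5H11N2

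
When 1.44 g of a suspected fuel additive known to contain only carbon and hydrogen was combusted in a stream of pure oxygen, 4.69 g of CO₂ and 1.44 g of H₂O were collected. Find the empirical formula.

mol C = 4.69 g CO₂ ÷ 44.009 g/mol = 0.1066 mol
mol H = 2 × 1.44 g H₂O ÷ 18.015 g/mol = 0.1599 mol
Divide by the smallest (0.1066 mol): C 1.000, H 1.500
Multiplying each by 2 gives whole numbers: C 2.00, H 3.00

C2H3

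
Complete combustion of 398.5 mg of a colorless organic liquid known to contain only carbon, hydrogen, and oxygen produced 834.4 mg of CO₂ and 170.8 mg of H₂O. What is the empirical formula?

C2H2O

mol C = 0.8344 g CO₂ ÷ 44.009 g/mol = 0.018960 mol
mol H = 2 × 0.1708 g H₂O ÷ 18.015 g/mol = 0.018962 mol
mass O = 0.3985 − (0.22773 + 0.019114) = 0.15166 g → mol O = 0.15166 ÷ 15.999 = 0.0094794 mol
Divide by the smallest (0.0094794 mol): C 2.000, H 2.000, O 1.000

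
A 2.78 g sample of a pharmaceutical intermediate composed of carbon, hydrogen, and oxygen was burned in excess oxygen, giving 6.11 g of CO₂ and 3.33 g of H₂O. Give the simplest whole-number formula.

mol C = 6.11 g CO₂ ÷ 44.009 g/mol = 0.1388 mol
mol H = 2 × 3.33 g H₂O ÷ 18.015 g/mol = 0.3697 mol
mass O = 2.78 − (1.668 + 0.3726) = 0.7398 g → mol O = 0.7398 ÷ 15.999 = 0.04624 mol
Divide by the smallest (0.04624 mol): C 3.002, H 7.995, O 1.000

C3H8O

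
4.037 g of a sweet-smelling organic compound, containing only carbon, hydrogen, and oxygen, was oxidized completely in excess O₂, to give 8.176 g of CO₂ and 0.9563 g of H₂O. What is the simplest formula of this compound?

mol C = 8.176 g CO₂ ÷ 44.009 g/mol = 0.18578 mol
mol H = 2 × 0.9563 g H₂O ÷ 18.015 g/mol = 0.10617 mol
mass O = 4.037 − (2.2314 + 0.10702) = 1.6986 g → mol O = 1.6986 ÷ 15.999 = 0.10617 mol
Divide by the smallest (0.10617 mol): C 1.750, H 1.000, O 1.000
Multiplying each by 4 gives whole numbers: C 7.00, H 4.00, O 4.00

C7H4O4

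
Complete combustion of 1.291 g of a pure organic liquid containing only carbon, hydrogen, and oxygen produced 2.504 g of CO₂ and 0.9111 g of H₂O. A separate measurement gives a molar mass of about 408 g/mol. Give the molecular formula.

C18H32O10

mol C = 2.504 g CO₂ ÷ 44.009 g/mol = 0.056897 mol
mol H = 2 × 0.9111 g H₂O ÷ 18.015 g/mol = 0.10115 mol
mass O = 1.291 − (0.68340 + 0.10196) = 0.50565 g → mol O = 0.50565 ÷ 15.999 = 0.031605 mol
Divide by the smallest (0.031605 mol): C 1.800, H 3.200, O 1.000
Multiplying each by 5 gives whole numbers: C 9.00, H 16.00, O 5.00
Empirical formula: C9H16O5
Empirical-formula mass = 204.22 g/mol; 408 ÷ 204.22 ≈ 2, so the molecular formula is C18H32O10.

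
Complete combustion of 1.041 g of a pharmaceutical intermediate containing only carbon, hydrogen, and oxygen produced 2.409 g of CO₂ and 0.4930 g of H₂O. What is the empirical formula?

mol C = 2.409 g CO₂ ÷ 44.009 g/mol = 0.054739 mol
mol H = 2 × 0.4930 g H₂O ÷ 18.015 g/mol = 0.054732 mol
mass O = 1.041 − (0.65747 + 0.055170) = 0.32836 g → mol O = 0.32836 ÷ 15.999 = 0.020524 mol
Divide by the smallest (0.020524 mol): C 2.667, H 2.667, O 1.000
Multiplying each by 3 gives whole numbers: C 8.00, H 8.00, O 3.00

C8H8O3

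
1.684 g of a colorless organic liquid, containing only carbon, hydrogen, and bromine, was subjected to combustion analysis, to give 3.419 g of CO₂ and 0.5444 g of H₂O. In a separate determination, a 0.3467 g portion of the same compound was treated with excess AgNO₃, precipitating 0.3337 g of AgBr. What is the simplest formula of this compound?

mol C = 3.419 g CO₂ ÷ 44.009 g/mol = 0.077689 mol
mol H = 2 × 0.5444 g H₂O ÷ 18.015 g/mol = 0.060439 mol
From the AgBr data: mol Br per gram of compound = (0.3337 ÷ 187.772) ÷ 0.3467 = 0.0051259 mol/g, so in the 1.684 g combustion sample mol Br = 0.0086320 mol
Divide by the smallest (0.0086320 mol): C 9.000, H 7.002, Br 1.000

C9H7Br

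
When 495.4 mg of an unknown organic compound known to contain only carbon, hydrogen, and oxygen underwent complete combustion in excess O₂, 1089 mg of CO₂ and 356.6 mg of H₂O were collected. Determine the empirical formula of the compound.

C5H8O2

mol C = 1.089 g CO₂ ÷ 44.009 g/mol = 0.024745 mol
mol H = 2 × 0.3566 g H₂O ÷ 18.015 g/mol = 0.039589 mol
mass O = 0.4954 − (0.29721 + 0.039906) = 0.15828 g → mol O = 0.15828 ÷ 15.999 = 0.0098933 mol
Divide by the smallest (0.0098933 mol): C 2.501, H 4.002, O 1.000
Multiplying each by 2 gives whole numbers: C 5.00, H 8.00, O 2.00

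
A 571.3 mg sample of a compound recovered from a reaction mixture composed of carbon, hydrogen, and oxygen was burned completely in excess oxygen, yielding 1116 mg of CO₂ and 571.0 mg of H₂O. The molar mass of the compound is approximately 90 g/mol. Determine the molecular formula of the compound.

C4H10O2

mol C = 1.116 g CO₂ ÷ 44.009 g/mol = 0.025358 mol
mol H = 2 × 0.5710 g H₂O ÷ 18.015 g/mol = 0.063392 mol
mass O = 0.5713 − (0.30458 + 0.063899) = 0.20282 g → mol O = 0.20282 ÷ 15.999 = 0.012677 mol
Divide by the smallest (0.012677 mol): C 2.000, H 5.000, O 1.000
Empirical formula: C2H5O
Empirical-formula mass = 45.06 g/mol; 90 ÷ 45.06 ≈ 2, so the molecular formula is C4H10O2.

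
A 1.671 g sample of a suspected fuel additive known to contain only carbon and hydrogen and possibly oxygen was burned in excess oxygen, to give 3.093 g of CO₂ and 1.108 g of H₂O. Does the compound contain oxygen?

yes

mol C = 3.093 g CO₂ ÷ 44.009 g/mol = 0.070281 mol
mol H = 2 × 1.108 g H₂O ÷ 18.015 g/mol = 0.12301 mol
C and H account for only 0.96814 g of the 1.671 g sample; the remaining 0.70286 g must be oxygen.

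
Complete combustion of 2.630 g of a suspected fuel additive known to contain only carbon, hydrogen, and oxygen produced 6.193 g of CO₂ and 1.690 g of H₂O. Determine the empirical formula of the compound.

C3H4O

mol C = 6.193 g CO₂ ÷ 44.009 g/mol = 0.14072 mol
mol H = 2 × 1.690 g H₂O ÷ 18.015 g/mol = 0.18762 mol
mass O = 2.630 − (1.6902 + 0.18912) = 0.75068 g → mol O = 0.75068 ÷ 15.999 = 0.046920 mol
Divide by the smallest (0.046920 mol): C 2.999, H 3.999, O 1.000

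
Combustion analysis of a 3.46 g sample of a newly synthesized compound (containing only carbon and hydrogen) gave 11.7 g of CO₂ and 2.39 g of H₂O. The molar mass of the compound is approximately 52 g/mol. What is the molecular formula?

C4H4

mol C = 11.7 g CO₂ ÷ 44.009 g/mol = 0.2659 mol
mol H = 2 × 2.39 g H₂O ÷ 18.015 g/mol = 0.2653 mol
Divide by the smallest (0.2653 mol): C 1.002, H 1.000
Empirical formula: CH
Empirical-formula mass = 13.02 g/mol; 52 ÷ 13.02 ≈ 4, so the molecular formula is C4H4.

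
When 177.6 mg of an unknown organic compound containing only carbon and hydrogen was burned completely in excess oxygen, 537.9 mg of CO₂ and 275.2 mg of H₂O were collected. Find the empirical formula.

C2H5

mol C = 0.5379 g CO₂ ÷ 44.009 g/mol = 0.012222 mol
mol H = 2 × 0.2752 g H₂O ÷ 18.015 g/mol = 0.030552 mol
Divide by the smallest (0.012222 mol): C 1.000, H 2.500
Multiplying each by 2 gives whole numbers: C 2.00, H 5.00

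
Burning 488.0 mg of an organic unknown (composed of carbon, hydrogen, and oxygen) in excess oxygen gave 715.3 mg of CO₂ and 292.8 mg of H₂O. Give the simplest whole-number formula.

CH2O

mol C = 0.7153 g CO₂ ÷ 44.009 g/mol = 0.016253 mol
mol H = 2 × 0.2928 g H₂O ÷ 18.015 g/mol = 0.032506 mol
mass O = 0.4880 − (0.19522 + 0.032766) = 0.26001 g → mol O = 0.26001 ÷ 15.999 = 0.016252 mol
Divide by the smallest (0.016252 mol): C 1.000, H 2.000, O 1.000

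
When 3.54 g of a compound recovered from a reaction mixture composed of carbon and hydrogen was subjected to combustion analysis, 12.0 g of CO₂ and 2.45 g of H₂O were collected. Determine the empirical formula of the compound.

mol C = 12.0 g CO₂ ÷ 44.009 g/mol = 0.2727 mol
mol H = 2 × 2.45 g H₂O ÷ 18.015 g/mol = 0.2720 mol
Divide by the smallest (0.2720 mol): C 1.002, H 1.000

CH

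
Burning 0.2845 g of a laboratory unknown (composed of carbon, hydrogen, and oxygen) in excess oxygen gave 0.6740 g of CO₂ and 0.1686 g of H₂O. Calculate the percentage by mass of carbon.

mol C = 0.6740 g CO₂ ÷ 44.009 g/mol = 0.015315 mol
mol H = 2 × 0.1686 g H₂O ÷ 18.015 g/mol = 0.018718 mol
mass O = 0.2845 − (0.18395 + 0.018867) = 0.081683 g → mol O = 0.081683 ÷ 15.999 = 0.0051055 mol
mass % C = 0.18395 g ÷ 0.2845 g × 100%

64.66%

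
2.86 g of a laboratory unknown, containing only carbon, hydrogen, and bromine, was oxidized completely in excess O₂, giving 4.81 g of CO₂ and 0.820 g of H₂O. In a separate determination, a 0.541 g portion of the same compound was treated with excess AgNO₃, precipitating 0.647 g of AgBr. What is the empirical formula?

mol C = 4.81 g CO₂ ÷ 44.009 g/mol = 0.1093 mol
mol H = 2 × 0.820 g H₂O ÷ 18.015 g/mol = 0.09104 mol
From the AgBr data: mol Br per gram of compound = (0.647 ÷ 187.772) ÷ 0.541 = 0.006369 mol/g, so in the 2.86 g combustion sample mol Br = 0.01822 mol
Divide by the smallest (0.01822 mol): C 6.000, H 4.998, Br 1.000

C6H5Br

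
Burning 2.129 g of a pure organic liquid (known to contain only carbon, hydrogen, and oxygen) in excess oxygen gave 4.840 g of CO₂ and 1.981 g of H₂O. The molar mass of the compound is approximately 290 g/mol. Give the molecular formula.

C15H30O5

mol C = 4.840 g CO₂ ÷ 44.009 g/mol = 0.10998 mol
mol H = 2 × 1.981 g H₂O ÷ 18.015 g/mol = 0.21993 mol
mass O = 2.129 − (1.3209 + 0.22169) = 0.58637 g → mol O = 0.58637 ÷ 15.999 = 0.036651 mol
Divide by the smallest (0.036651 mol): C 3.001, H 6.001, O 1.000
Empirical formula: C3H6O
Empirical-formula mass = 58.08 g/mol; 290 ÷ 58.08 ≈ 5, so the molecular formula is C15H30O5.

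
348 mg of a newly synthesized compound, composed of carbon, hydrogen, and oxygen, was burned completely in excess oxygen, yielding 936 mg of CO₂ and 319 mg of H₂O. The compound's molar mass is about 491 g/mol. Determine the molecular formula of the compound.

C30H50O5

mol C = 0.936 g CO₂ ÷ 44.009 g/mol = 0.02127 mol
mol H = 2 × 0.319 g H₂O ÷ 18.015 g/mol = 0.03541 mol
mass O = 0.348 − (0.2555 + 0.03570) = 0.05685 g → mol O = 0.05685 ÷ 15.999 = 0.003553 mol
Divide by the smallest (0.003553 mol): C 5.986, H 9.967, O 1.000
Empirical formula: C6H10O
Empirical-formula mass = 98.15 g/mol; 491 ÷ 98.15 ≈ 5, so the molecular formula is C30H50O5.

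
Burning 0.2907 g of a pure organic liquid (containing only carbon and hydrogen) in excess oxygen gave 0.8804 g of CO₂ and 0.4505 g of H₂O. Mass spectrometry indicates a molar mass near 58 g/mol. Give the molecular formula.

mol C = 0.8804 g CO₂ ÷ 44.009 g/mol = 0.020005 mol
mol H = 2 × 0.4505 g H₂O ÷ 18.015 g/mol = 0.050014 mol
Divide by the smallest (0.020005 mol): C 1.000, H 2.500
Multiplying each by 2 gives whole numbers: C 2.00, H 5.00
Empirical formula: C2H5
Empirical-formula mass = 29.06 g/mol; 58 ÷ 29.06 ≈ 2, so the molecular formula is C4H10.

C4H10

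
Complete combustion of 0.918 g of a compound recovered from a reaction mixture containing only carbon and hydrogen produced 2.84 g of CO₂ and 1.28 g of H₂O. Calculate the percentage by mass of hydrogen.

15.6%

mol C = 2.84 g CO₂ ÷ 44.009 g/mol = 0.06453 mol
mol H = 2 × 1.28 g H₂O ÷ 18.015 g/mol = 0.1421 mol
mass % H = 0.1432 g ÷ 0.918 g × 100%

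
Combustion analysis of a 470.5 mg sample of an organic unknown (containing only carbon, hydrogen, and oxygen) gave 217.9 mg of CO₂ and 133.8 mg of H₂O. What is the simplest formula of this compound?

CH3O5

mol C = 0.2179 g CO₂ ÷ 44.009 g/mol = 0.0049513 mol
mol H = 2 × 0.1338 g H₂O ÷ 18.015 g/mol = 0.014854 mol
mass O = 0.4705 − (0.059470 + 0.014973) = 0.39606 g → mol O = 0.39606 ÷ 15.999 = 0.024755 mol
Divide by the smallest (0.0049513 mol): C 1.000, H 3.000, O 5.000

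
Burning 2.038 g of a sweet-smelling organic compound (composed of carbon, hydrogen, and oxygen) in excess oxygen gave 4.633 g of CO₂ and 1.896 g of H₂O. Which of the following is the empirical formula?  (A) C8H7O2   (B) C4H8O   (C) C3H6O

mol C = 4.633 g CO₂ ÷ 44.009 g/mol = 0.10527 mol
mol H = 2 × 1.896 g H₂O ÷ 18.015 g/mol = 0.21049 mol
mass O = 2.038 − (1.2644 + 0.21218) = 0.56138 g → mol O = 0.56138 ÷ 15.999 = 0.035088 mol
Divide by the smallest (0.035088 mol): C 3.000, H 5.999, O 1.000

(C) C3H6O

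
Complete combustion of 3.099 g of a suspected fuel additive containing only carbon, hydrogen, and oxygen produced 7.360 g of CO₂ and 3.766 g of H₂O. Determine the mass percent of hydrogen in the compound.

13.60%

mol C = 7.360 g CO₂ ÷ 44.009 g/mol = 0.16724 mol
mol H = 2 × 3.766 g H₂O ÷ 18.015 g/mol = 0.41810 mol
mass O = 3.099 − (2.0087 + 0.42144) = 0.66886 g → mol O = 0.66886 ÷ 15.999 = 0.041806 mol
mass % H = 0.42144 g ÷ 3.099 g × 100%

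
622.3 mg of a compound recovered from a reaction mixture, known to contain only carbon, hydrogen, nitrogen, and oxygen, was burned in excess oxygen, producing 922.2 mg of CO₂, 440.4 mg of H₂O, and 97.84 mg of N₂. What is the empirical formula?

mol C = 0.9222 g CO₂ ÷ 44.009 g/mol = 0.020955 mol
mol H = 2 × 0.4404 g H₂O ÷ 18.015 g/mol = 0.048893 mol
mol N = 2 × 0.09784 g N₂ ÷ 28.014 g/mol = 0.0069851 mol
mass O = 0.6223 − (0.25169 + 0.049284 + 0.097840) = 0.22349 g → mol O = 0.22349 ÷ 15.999 = 0.013969 mol
Divide by the smallest (0.0069851 mol): C 3.000, H 7.000, N 1.000, O 2.000

C3H7NO2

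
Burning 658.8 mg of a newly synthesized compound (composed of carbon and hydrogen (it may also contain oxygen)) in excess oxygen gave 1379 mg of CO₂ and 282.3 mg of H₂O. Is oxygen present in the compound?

mol C = 1.379 g CO₂ ÷ 44.009 g/mol = 0.031334 mol
mol H = 2 × 0.2823 g H₂O ÷ 18.015 g/mol = 0.031341 mol
C and H account for only 0.40795 g of the 0.6588 g sample; the remaining 0.25085 g must be oxygen.

yes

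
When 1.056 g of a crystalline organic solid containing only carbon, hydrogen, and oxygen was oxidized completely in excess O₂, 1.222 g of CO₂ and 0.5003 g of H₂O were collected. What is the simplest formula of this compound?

C2H4O3

mol C = 1.222 g CO₂ ÷ 44.009 g/mol = 0.027767 mol
mol H = 2 × 0.5003 g H₂O ÷ 18.015 g/mol = 0.055543 mol
mass O = 1.056 − (0.33351 + 0.055987) = 0.66650 g → mol O = 0.66650 ÷ 15.999 = 0.041659 mol
Divide by the smallest (0.027767 mol): C 1.000, H 2.000, O 1.500
Multiplying each by 2 gives whole numbers: C 2.00, H 4.00, O 3.00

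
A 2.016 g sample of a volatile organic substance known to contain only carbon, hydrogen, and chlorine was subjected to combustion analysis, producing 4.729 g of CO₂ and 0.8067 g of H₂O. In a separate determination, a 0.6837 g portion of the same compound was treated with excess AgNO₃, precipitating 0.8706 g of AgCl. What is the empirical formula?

mol C = 4.729 g CO₂ ÷ 44.009 g/mol = 0.10746 mol
mol H = 2 × 0.8067 g H₂O ÷ 18.015 g/mol = 0.089559 mol
From the AgCl data: mol Cl per gram of compound = (0.8706 ÷ 143.318) ÷ 0.6837 = 0.0088849 mol/g, so in the 2.016 g combustion sample mol Cl = 0.017912 mol
Divide by the smallest (0.017912 mol): C 5.999, H 5.000, Cl 1.000

C6H5Cl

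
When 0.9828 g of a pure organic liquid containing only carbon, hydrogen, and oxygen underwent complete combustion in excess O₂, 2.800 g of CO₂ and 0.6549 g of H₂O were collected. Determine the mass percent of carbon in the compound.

mol C = 2.800 g CO₂ ÷ 44.009 g/mol = 0.063623 mol
mol H = 2 × 0.6549 g H₂O ÷ 18.015 g/mol = 0.072706 mol
mass O = 0.9828 − (0.76418 + 0.073288) = 0.14533 g → mol O = 0.14533 ÷ 15.999 = 0.0090838 mol
mass % C = 0.76418 g ÷ 0.9828 g × 100%

77.76%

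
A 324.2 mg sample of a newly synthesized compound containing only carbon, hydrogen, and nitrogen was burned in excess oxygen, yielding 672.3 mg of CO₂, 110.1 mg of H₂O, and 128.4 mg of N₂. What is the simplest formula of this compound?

mol C = 0.6723 g CO₂ ÷ 44.009 g/mol = 0.015276 mol
mol H = 2 × 0.1101 g H₂O ÷ 18.015 g/mol = 0.012223 mol
mol N = 2 × 0.1284 g N₂ ÷ 28.014 g/mol = 0.0091668 mol
Divide by the smallest (0.0091668 mol): C 1.666, H 1.333, N 1.000
Multiplying each by 3 gives whole numbers: C 5.00, H 4.00, N 3.00

C5H4N3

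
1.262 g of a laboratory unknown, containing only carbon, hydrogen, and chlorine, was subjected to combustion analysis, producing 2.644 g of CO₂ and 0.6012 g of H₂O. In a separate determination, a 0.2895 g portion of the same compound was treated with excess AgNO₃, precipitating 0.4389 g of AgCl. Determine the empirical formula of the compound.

mol C = 2.644 g CO₂ ÷ 44.009 g/mol = 0.060079 mol
mol H = 2 × 0.6012 g H₂O ÷ 18.015 g/mol = 0.066744 mol
From the AgCl data: mol Cl per gram of compound = (0.4389 ÷ 143.318) ÷ 0.2895 = 0.010578 mol/g, so in the 1.262 g combustion sample mol Cl = 0.013350 mol
Divide by the smallest (0.013350 mol): C 4.500, H 5.000, Cl 1.000
Multiplying each by 2 gives whole numbers: C 9.00, H 10.00, Cl 2.00

C9H10Cl2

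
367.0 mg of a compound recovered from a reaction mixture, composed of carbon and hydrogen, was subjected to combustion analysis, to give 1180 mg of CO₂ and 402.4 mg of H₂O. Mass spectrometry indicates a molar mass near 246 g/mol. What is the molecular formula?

C18H30

mol C = 1.180 g CO₂ ÷ 44.009 g/mol = 0.026813 mol
mol H = 2 × 0.4024 g H₂O ÷ 18.015 g/mol = 0.044674 mol
Divide by the smallest (0.026813 mol): C 1.000, H 1.666
Multiplying each by 3 gives whole numbers: C 3.00, H 5.00
Empirical formula: C3H5
Empirical-formula mass = 41.07 g/mol; 246 ÷ 41.07 ≈ 6, so the molecular formula is C18H30.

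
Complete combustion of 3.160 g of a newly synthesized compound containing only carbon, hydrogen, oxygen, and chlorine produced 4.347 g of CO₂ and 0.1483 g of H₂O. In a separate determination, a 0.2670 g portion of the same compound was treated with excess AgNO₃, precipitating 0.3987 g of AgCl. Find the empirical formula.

C6HCl2O3

mol C = 4.347 g CO₂ ÷ 44.009 g/mol = 0.098775 mol
mol H = 2 × 0.1483 g H₂O ÷ 18.015 g/mol = 0.016464 mol
From the AgCl data: mol Cl per gram of compound = (0.3987 ÷ 143.318) ÷ 0.2670 = 0.010419 mol/g, so in the 3.160 g combustion sample mol Cl = 0.032925 mol
mass O = 3.160 − (1.1864 + 0.016596 + 1.1672) = 0.78984 g → mol O = 0.78984 ÷ 15.999 = 0.049368 mol
Divide by the smallest (0.016464 mol): C 5.999, H 1.000, Cl 2.000, O 2.999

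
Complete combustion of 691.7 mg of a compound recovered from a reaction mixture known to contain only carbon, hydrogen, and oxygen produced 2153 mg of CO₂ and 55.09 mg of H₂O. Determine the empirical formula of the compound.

mol C = 2.153 g CO₂ ÷ 44.009 g/mol = 0.048922 mol
mol H = 2 × 0.05509 g H₂O ÷ 18.015 g/mol = 0.0061160 mol
mass O = 0.6917 − (0.58760 + 0.0061649) = 0.097935 g → mol O = 0.097935 ÷ 15.999 = 0.0061213 mol
Divide by the smallest (0.0061160 mol): C 7.999, H 1.000, O 1.001

C8HO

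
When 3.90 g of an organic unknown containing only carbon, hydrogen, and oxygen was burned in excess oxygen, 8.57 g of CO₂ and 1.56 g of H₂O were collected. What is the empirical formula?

C9H8O4

mol C = 8.57 g CO₂ ÷ 44.009 g/mol = 0.1947 mol
mol H = 2 × 1.56 g H₂O ÷ 18.015 g/mol = 0.1732 mol
mass O = 3.90 − (2.339 + 0.1746) = 1.386 g → mol O = 1.386 ÷ 15.999 = 0.08666 mol
Divide by the smallest (0.08666 mol): C 2.247, H 1.998, O 1.000
Multiplying each by 4 gives whole numbers: C 8.99, H 7.99, O 4.00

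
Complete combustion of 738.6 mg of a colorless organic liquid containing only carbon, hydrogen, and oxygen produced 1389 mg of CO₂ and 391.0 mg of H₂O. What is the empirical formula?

mol C = 1.389 g CO₂ ÷ 44.009 g/mol = 0.031562 mol
mol H = 2 × 0.3910 g H₂O ÷ 18.015 g/mol = 0.043408 mol
mass O = 0.7386 − (0.37909 + 0.043756) = 0.31576 g → mol O = 0.31576 ÷ 15.999 = 0.019736 mol
Divide by the smallest (0.019736 mol): C 1.599, H 2.199, O 1.000
Multiplying each by 5 gives whole numbers: C 8.00, H 11.00, O 5.00

C8H11O5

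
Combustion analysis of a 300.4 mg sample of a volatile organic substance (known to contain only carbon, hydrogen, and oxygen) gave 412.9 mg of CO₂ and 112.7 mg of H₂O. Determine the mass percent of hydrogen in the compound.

4.20%

mol C = 0.4129 g CO₂ ÷ 44.009 g/mol = 0.0093822 mol
mol H = 2 × 0.1127 g H₂O ÷ 18.015 g/mol = 0.012512 mol
mass O = 0.3004 − (0.11269 + 0.012612) = 0.17510 g → mol O = 0.17510 ÷ 15.999 = 0.010944 mol
mass % H = 0.012612 g ÷ 0.3004 g × 100%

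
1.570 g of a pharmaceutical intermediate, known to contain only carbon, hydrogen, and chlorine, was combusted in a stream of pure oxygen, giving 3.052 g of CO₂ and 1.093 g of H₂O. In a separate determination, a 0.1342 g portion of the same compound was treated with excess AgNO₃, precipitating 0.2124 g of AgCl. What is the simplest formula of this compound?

mol C = 3.052 g CO₂ ÷ 44.009 g/mol = 0.069349 mol
mol H = 2 × 1.093 g H₂O ÷ 18.015 g/mol = 0.12134 mol
From the AgCl data: mol Cl per gram of compound = (0.2124 ÷ 143.318) ÷ 0.1342 = 0.011043 mol/g, so in the 1.570 g combustion sample mol Cl = 0.017338 mol
Divide by the smallest (0.017338 mol): C 4.000, H 6.999, Cl 1.000

C4H7Cl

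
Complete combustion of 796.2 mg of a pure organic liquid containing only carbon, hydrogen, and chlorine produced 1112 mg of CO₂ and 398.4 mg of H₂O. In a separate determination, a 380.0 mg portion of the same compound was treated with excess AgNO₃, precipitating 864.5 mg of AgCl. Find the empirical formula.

mol C = 1.112 g CO₂ ÷ 44.009 g/mol = 0.025268 mol
mol H = 2 × 0.3984 g H₂O ÷ 18.015 g/mol = 0.044230 mol
From the AgCl data: mol Cl per gram of compound = (0.8645 ÷ 143.318) ÷ 0.3800 = 0.015874 mol/g, so in the 0.7962 g combustion sample mol Cl = 0.012639 mol
Divide by the smallest (0.012639 mol): C 1.999, H 3.500, Cl 1.000
Multiplying each by 2 gives whole numbers: C 4.00, H 7.00, Cl 2.00

C4H7Cl2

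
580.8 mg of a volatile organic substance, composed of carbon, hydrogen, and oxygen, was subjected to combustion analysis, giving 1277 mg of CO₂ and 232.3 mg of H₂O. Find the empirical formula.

mol C = 1.277 g CO₂ ÷ 44.009 g/mol = 0.029017 mol
mol H = 2 × 0.2323 g H₂O ÷ 18.015 g/mol = 0.025790 mol
mass O = 0.5808 − (0.34852 + 0.025996) = 0.20628 g → mol O = 0.20628 ÷ 15.999 = 0.012894 mol
Divide by the smallest (0.012894 mol): C 2.250, H 2.000, O 1.000
Multiplying each by 4 gives whole numbers: C 9.00, H 8.00, O 4.00

C9H8O4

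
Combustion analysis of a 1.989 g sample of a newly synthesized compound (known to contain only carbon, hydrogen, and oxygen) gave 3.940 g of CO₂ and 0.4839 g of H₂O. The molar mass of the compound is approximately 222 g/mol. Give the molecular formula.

C10H6O6

mol C = 3.940 g CO₂ ÷ 44.009 g/mol = 0.089527 mol
mol H = 2 × 0.4839 g H₂O ÷ 18.015 g/mol = 0.053722 mol
mass O = 1.989 − (1.0753 + 0.054152) = 0.85954 g → mol O = 0.85954 ÷ 15.999 = 0.053724 mol
Divide by the smallest (0.053722 mol): C 1.666, H 1.000, O 1.000
Multiplying each by 3 gives whole numbers: C 5.00, H 3.00, O 3.00
Empirical formula: C5H3O3
Empirical-formula mass = 111.08 g/mol; 222 ÷ 111.08 ≈ 2, so the molecular formula is C10H6O6.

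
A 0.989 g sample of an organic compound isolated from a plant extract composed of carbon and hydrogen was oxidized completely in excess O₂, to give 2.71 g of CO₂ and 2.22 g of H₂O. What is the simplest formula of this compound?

mol C = 2.71 g CO₂ ÷ 44.009 g/mol = 0.06158 mol
mol H = 2 × 2.22 g H₂O ÷ 18.015 g/mol = 0.2465 mol
Divide by the smallest (0.06158 mol): C 1.000, H 4.002

CH4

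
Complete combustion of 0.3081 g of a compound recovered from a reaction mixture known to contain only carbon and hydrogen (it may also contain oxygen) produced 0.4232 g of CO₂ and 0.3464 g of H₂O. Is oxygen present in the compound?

yes

mol C = 0.4232 g CO₂ ÷ 44.009 g/mol = 0.0096162 mol
mol H = 2 × 0.3464 g H₂O ÷ 18.015 g/mol = 0.038457 mol
C and H account for only 0.15426 g of the 0.3081 g sample; the remaining 0.15384 g must be oxygen.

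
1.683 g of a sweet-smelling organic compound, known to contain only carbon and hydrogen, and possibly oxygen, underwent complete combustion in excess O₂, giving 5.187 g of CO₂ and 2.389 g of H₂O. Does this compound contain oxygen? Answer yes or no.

mol C = 5.187 g CO₂ ÷ 44.009 g/mol = 0.11786 mol
mol H = 2 × 2.389 g H₂O ÷ 18.015 g/mol = 0.26522 mol
C and H together account for 1.6830 g — essentially the entire 1.683 g sample — so the compound contains no oxygen.

no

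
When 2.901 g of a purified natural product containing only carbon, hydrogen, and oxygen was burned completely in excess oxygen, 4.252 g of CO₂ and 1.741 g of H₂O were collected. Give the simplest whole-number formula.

mol C = 4.252 g CO₂ ÷ 44.009 g/mol = 0.096617 mol
mol H = 2 × 1.741 g H₂O ÷ 18.015 g/mol = 0.19328 mol
mass O = 2.901 − (1.1605 + 0.19483) = 1.5457 g → mol O = 1.5457 ÷ 15.999 = 0.096613 mol
Divide by the smallest (0.096613 mol): C 1.000, H 2.001, O 1.000

CH2O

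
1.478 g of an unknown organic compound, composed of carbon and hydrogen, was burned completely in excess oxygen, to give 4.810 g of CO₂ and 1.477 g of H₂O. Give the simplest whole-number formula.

C2H3

mol C = 4.810 g CO₂ ÷ 44.009 g/mol = 0.10930 mol
mol H = 2 × 1.477 g H₂O ÷ 18.015 g/mol = 0.16397 mol
Divide by the smallest (0.10930 mol): C 1.000, H 1.500
Multiplying each by 2 gives whole numbers: C 2.00, H 3.00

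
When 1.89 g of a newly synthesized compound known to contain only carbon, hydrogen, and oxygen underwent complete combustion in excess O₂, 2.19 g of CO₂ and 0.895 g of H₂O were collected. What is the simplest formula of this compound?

mol C = 2.19 g CO₂ ÷ 44.009 g/mol = 0.04976 mol
mol H = 2 × 0.895 g H₂O ÷ 18.015 g/mol = 0.09936 mol
mass O = 1.89 − (0.5977 + 0.1002) = 1.192 g → mol O = 1.192 ÷ 15.999 = 0.07451 mol
Divide by the smallest (0.04976 mol): C 1.000, H 1.997, O 1.497
Multiplying each by 2 gives whole numbers: C 2.00, H 3.99, O 2.99

C2H4O3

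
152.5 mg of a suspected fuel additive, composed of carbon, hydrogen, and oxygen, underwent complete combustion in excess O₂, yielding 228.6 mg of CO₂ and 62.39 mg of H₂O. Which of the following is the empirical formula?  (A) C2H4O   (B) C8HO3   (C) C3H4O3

(C) C3H4O3

mol C = 0.2286 g CO₂ ÷ 44.009 g/mol = 0.0051944 mol
mol H = 2 × 0.06239 g H₂O ÷ 18.015 g/mol = 0.0069265 mol
mass O = 0.1525 − (0.062390 + 0.0069819) = 0.083128 g → mol O = 0.083128 ÷ 15.999 = 0.0051958 mol
Divide by the smallest (0.0051944 mol): C 1.000, H 1.333, O 1.000
Multiplying each by 3 gives whole numbers: C 3.00, H 4.00, O 3.00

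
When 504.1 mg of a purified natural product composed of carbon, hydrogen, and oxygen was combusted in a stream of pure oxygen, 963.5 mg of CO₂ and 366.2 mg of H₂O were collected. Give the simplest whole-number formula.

C7H13O4

mol C = 0.9635 g CO₂ ÷ 44.009 g/mol = 0.021893 mol
mol H = 2 × 0.3662 g H₂O ÷ 18.015 g/mol = 0.040655 mol
mass O = 0.5041 − (0.26296 + 0.040980) = 0.20016 g → mol O = 0.20016 ÷ 15.999 = 0.012511 mol
Divide by the smallest (0.012511 mol): C 1.750, H 3.250, O 1.000
Multiplying each by 4 gives whole numbers: C 7.00, H 13.00, O 4.00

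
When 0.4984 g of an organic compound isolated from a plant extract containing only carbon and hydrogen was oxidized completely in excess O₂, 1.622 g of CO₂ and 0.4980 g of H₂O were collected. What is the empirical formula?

C2H3

mol C = 1.622 g CO₂ ÷ 44.009 g/mol = 0.036856 mol
mol H = 2 × 0.4980 g H₂O ÷ 18.015 g/mol = 0.055287 mol
Divide by the smallest (0.036856 mol): C 1.000, H 1.500
Multiplying each by 2 gives whole numbers: C 2.00, H 3.00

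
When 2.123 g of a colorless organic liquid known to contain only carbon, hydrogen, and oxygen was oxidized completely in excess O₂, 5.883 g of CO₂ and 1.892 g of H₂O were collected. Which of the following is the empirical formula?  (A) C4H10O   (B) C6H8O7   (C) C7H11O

mol C = 5.883 g CO₂ ÷ 44.009 g/mol = 0.13368 mol
mol H = 2 × 1.892 g H₂O ÷ 18.015 g/mol = 0.21005 mol
mass O = 2.123 − (1.6056 + 0.21173) = 0.30568 g → mol O = 0.30568 ÷ 15.999 = 0.019106 mol
Divide by the smallest (0.019106 mol): C 6.997, H 10.994, O 1.000

(C) C7H11O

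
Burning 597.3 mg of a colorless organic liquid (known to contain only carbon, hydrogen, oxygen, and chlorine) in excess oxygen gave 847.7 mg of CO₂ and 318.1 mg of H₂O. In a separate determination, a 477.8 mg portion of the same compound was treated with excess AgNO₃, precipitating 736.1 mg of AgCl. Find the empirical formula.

C6H11Cl2O2

mol C = 0.8477 g CO₂ ÷ 44.009 g/mol = 0.019262 mol
mol H = 2 × 0.3181 g H₂O ÷ 18.015 g/mol = 0.035315 mol
From the AgCl data: mol Cl per gram of compound = (0.7361 ÷ 143.318) ÷ 0.4778 = 0.010750 mol/g, so in the 0.5973 g combustion sample mol Cl = 0.0064207 mol
mass O = 0.5973 − (0.23136 + 0.035598 + 0.22761) = 0.10273 g → mol O = 0.10273 ÷ 15.999 = 0.0064212 mol
Divide by the smallest (0.0064207 mol): C 3.000, H 5.500, Cl 1.000, O 1.000
Multiplying each by 2 gives whole numbers: C 6.00, H 11.00, Cl 2.00, O 2.00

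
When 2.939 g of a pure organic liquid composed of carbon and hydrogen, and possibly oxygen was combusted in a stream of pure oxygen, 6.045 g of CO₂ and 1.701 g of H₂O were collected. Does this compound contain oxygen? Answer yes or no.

mol C = 6.045 g CO₂ ÷ 44.009 g/mol = 0.13736 mol
mol H = 2 × 1.701 g H₂O ÷ 18.015 g/mol = 0.18884 mol
C and H account for only 1.8402 g of the 2.939 g sample; the remaining 1.0988 g must be oxygen.

yes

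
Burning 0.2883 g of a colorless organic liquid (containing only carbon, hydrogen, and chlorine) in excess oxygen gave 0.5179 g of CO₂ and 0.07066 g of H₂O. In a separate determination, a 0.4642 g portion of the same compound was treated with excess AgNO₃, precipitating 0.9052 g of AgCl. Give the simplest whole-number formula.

mol C = 0.5179 g CO₂ ÷ 44.009 g/mol = 0.011768 mol
mol H = 2 × 0.07066 g H₂O ÷ 18.015 g/mol = 0.0078446 mol
From the AgCl data: mol Cl per gram of compound = (0.9052 ÷ 143.318) ÷ 0.4642 = 0.013606 mol/g, so in the 0.2883 g combustion sample mol Cl = 0.0039227 mol
Divide by the smallest (0.0039227 mol): C 3.000, H 2.000, Cl 1.000

C3H2Cl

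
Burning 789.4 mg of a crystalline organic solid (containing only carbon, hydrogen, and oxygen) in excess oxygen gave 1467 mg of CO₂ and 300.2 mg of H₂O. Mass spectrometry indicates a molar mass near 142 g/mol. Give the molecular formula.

C6H6O4

mol C = 1.467 g CO₂ ÷ 44.009 g/mol = 0.033334 mol
mol H = 2 × 0.3002 g H₂O ÷ 18.015 g/mol = 0.033328 mol
mass O = 0.7894 − (0.40038 + 0.033594) = 0.35543 g → mol O = 0.35543 ÷ 15.999 = 0.022216 mol
Divide by the smallest (0.022216 mol): C 1.500, H 1.500, O 1.000
Multiplying each by 2 gives whole numbers: C 3.00, H 3.00, O 2.00
Empirical formula: C3H3O2
Empirical-formula mass = 71.06 g/mol; 142 ÷ 71.06 ≈ 2, so the molecular formula is C6H6O4.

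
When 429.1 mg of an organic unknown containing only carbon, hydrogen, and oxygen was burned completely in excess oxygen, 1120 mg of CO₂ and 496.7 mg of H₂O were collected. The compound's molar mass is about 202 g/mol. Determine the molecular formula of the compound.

mol C = 1.120 g CO₂ ÷ 44.009 g/mol = 0.025449 mol
mol H = 2 × 0.4967 g H₂O ÷ 18.015 g/mol = 0.055143 mol
mass O = 0.4291 − (0.30567 + 0.055584) = 0.067844 g → mol O = 0.067844 ÷ 15.999 = 0.0042405 mol
Divide by the smallest (0.0042405 mol): C 6.001, H 13.004, O 1.000
Empirical formula: C6H13O
Empirical-formula mass = 101.17 g/mol; 202 ÷ 101.17 ≈ 2, so the molecular formula is C12H26O2.

C12H26O2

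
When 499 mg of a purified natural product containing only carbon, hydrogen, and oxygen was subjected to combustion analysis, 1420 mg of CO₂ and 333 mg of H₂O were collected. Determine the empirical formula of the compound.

C7H8O

mol C = 1.42 g CO₂ ÷ 44.009 g/mol = 0.03227 mol
mol H = 2 × 0.333 g H₂O ÷ 18.015 g/mol = 0.03697 mol
mass O = 0.499 − (0.3875 + 0.03726) = 0.07419 g → mol O = 0.07419 ÷ 15.999 = 0.004637 mol
Divide by the smallest (0.004637 mol): C 6.958, H 7.973, O 1.000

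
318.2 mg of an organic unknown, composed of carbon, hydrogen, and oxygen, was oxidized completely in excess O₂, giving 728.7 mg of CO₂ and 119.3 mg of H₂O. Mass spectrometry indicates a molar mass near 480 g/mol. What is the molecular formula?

C25H20O10

mol C = 0.7287 g CO₂ ÷ 44.009 g/mol = 0.016558 mol
mol H = 2 × 0.1193 g H₂O ÷ 18.015 g/mol = 0.013245 mol
mass O = 0.3182 − (0.19888 + 0.013350) = 0.10597 g → mol O = 0.10597 ÷ 15.999 = 0.0066236 mol
Divide by the smallest (0.0066236 mol): C 2.500, H 2.000, O 1.000
Multiplying each by 2 gives whole numbers: C 5.00, H 4.00, O 2.00
Empirical formula: C5H4O2
Empirical-formula mass = 96.08 g/mol; 480 ÷ 96.08 ≈ 5, so the molecular formula is C25H20O10.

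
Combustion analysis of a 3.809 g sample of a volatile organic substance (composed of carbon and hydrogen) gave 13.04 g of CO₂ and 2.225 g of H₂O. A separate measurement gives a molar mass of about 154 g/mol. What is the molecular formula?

C12H10

mol C = 13.04 g CO₂ ÷ 44.009 g/mol = 0.29630 mol
mol H = 2 × 2.225 g H₂O ÷ 18.015 g/mol = 0.24702 mol
Divide by the smallest (0.24702 mol): C 1.200, H 1.000
Multiplying each by 5 gives whole numbers: C 6.00, H 5.00
Empirical formula: C6H5
Empirical-formula mass = 77.11 g/mol; 154 ÷ 77.11 ≈ 2, so the molecular formula is C12H10.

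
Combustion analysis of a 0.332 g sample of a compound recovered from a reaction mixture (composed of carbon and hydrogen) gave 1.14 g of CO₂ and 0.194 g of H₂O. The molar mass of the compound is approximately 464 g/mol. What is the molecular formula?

mol C = 1.14 g CO₂ ÷ 44.009 g/mol = 0.02590 mol
mol H = 2 × 0.194 g H₂O ÷ 18.015 g/mol = 0.02154 mol
Divide by the smallest (0.02154 mol): C 1.203, H 1.000
Multiplying each by 5 gives whole numbers: C 6.01, H 5.00
Empirical formula: C6H5
Empirical-formula mass = 77.11 g/mol; 464 ÷ 77.11 ≈ 6, so the molecular formula is C36H30.

C36H30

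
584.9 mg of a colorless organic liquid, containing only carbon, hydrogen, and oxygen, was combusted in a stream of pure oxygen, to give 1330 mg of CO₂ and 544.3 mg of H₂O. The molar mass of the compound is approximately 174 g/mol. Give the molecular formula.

C9H18O3

mol C = 1.330 g CO₂ ÷ 44.009 g/mol = 0.030221 mol
mol H = 2 × 0.5443 g H₂O ÷ 18.015 g/mol = 0.060427 mol
mass O = 0.5849 − (0.36299 + 0.060911) = 0.16100 g → mol O = 0.16100 ÷ 15.999 = 0.010063 mol
Divide by the smallest (0.010063 mol): C 3.003, H 6.005, O 1.000
Empirical formula: C3H6O
Empirical-formula mass = 58.08 g/mol; 174 ÷ 58.08 ≈ 3, so the molecular formula is C9H18O3.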